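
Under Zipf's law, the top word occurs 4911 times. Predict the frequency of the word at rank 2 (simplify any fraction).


Zipf's law: freq(rank) = f1 / rank
f1 = 4911, rank = 2
freq = 4911 / 2
GCD(4911, 2) = 1
Simplified: 4911/2

4911/2


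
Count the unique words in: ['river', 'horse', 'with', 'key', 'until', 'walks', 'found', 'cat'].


Listing all tokens and tracking unique types:
  Token 1: 'river' -> NEW (unique so far: 1)
  Token 2: 'horse' -> NEW (unique so far: 2)
  Token 3: 'with' -> NEW (unique so far: 3)
  Token 4: 'key' -> NEW (unique so far: 4)
  Token 5: 'until' -> NEW (unique so far: 5)
  Token 6: 'walks' -> NEW (unique so far: 6)
  Token 7: 'found' -> NEW (unique so far: 7)
  Token 8: 'cat' -> NEW (unique so far: 8)
Unique types: ('cat', 'found', 'horse', 'key', 'river', 'until', 'walks', 'with')
Vocabulary size: 8

8


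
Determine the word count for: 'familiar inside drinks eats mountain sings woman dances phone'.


Counting words by splitting on spaces:
  Word 1: 'familiar'
  Word 2: 'inside'
  Word 3: 'drinks'
  Word 4: 'eats'
  Word 5: 'mountain'
  Word 6: 'sings'
  Word 7: 'woman'
  Word 8: 'dances'
  Word 9: 'phone'
Total words: 9

9


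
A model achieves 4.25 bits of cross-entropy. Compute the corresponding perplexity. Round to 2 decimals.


Perplexity formula: PP = 2^H
H = 4.25
PP = 2^4.25
Decompose: 2^4.25 = 2^4 * 2^0.25
2^4 = 16, 2^0.25 ~ 1.1892071
PP ~ 16 * 1.1892071 = 19.0273136
Rounded to 2 decimals: 19.03

19.03


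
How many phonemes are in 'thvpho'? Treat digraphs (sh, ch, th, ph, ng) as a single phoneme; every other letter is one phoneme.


Parsing 'thvpho' greedily, digraphs first:
  'th' -> digraph (1 consonant phoneme) (phonemes so far: 1)
  'v' -> consonant phoneme (phonemes so far: 2)
  'ph' -> digraph (1 consonant phoneme) (phonemes so far: 3)
  'o' -> vowel phoneme (phonemes so far: 4)
Total phonemes: 4

4


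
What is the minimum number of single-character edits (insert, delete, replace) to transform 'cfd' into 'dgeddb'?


Building DP table for s1='cfd' (len 3) and s2='dgeddb' (len 6):
       d  g  e  d  d  b
    0  1  2  3  4  5  6
  c 1  1  2  3  4  5  6
  f 2  2  2  3  4  5  6
  d 3  2  3  3  3  4  5
Edit distance = dp[3][6] = 5

5


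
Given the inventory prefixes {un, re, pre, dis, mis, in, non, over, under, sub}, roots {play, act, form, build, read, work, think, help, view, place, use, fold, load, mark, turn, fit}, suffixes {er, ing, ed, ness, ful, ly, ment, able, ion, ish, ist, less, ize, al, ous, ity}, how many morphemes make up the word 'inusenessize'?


Segmenting 'inusenessize' against the inventory:
  'in' -> prefix (morpheme 1)
  'use' -> root (morpheme 2)
  'ness' -> suffix (morpheme 3)
  'ize' -> suffix (morpheme 4)
Total morphemes: 4

4


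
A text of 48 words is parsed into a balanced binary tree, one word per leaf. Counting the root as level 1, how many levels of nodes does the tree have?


In a balanced binary tree with n leaves the deepest leaf is ceil(log2(n)) edges below the root,
so counting node levels inclusive of root and leaves gives ceil(log2(n)) + 1 levels.
log2(48) = 5.5850
ceil(5.5850) = 6
levels = 6 + 1 = 7

7


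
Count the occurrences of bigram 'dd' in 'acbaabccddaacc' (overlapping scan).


Scanning 'acbaabccddaacc' for bigram 'dd':
  Position 0: 'ac' -> no
  Position 1: 'cb' -> no
  Position 2: 'ba' -> no
  Position 3: 'aa' -> no
  Position 4: 'ab' -> no
  Position 5: 'bc' -> no
  Position 6: 'cc' -> no
  Position 7: 'cd' -> no
  Position 8: 'dd' -> MATCH
  Position 9: 'da' -> no
  Position 10: 'aa' -> no
  Position 11: 'ac' -> no
  Position 12: 'cc' -> no
Total matches: 1

1


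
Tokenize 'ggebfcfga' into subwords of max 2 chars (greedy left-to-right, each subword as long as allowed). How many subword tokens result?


'ggebfcfga' has 9 characters.
Chunking with max size 2:
  Chunk 1: 'gg' (positions 0-1)
  Chunk 2: 'eb' (positions 2-3)
  Chunk 3: 'fc' (positions 4-5)
  Chunk 4: 'fg' (positions 6-7)
  Chunk 5: 'a' (positions 8-8)
Total chunks: ceil(9 / 2) = 5

5


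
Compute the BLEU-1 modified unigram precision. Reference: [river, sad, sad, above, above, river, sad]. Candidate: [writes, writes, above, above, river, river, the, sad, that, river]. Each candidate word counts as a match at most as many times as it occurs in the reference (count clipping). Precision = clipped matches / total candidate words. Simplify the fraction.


Reference word counts: {'above': 2, 'river': 2, 'sad': 3}
Checking each candidate word (with clipping):
  'writes' -> not in reference -> no match (matches: 0)
  'writes' -> not in reference -> no match (matches: 0)
  'above' -> in reference (ref count 2, used 1/2) -> match (matches: 1)
  'above' -> in reference (ref count 2, used 2/2) -> match (matches: 2)
  'river' -> in reference (ref count 2, used 1/2) -> match (matches: 3)
  'river' -> in reference (ref count 2, used 2/2) -> match (matches: 4)
  'the' -> not in reference -> no match (matches: 4)
  'sad' -> in reference (ref count 3, used 1/3) -> match (matches: 5)
  'that' -> not in reference -> no match (matches: 5)
  'river' -> ref count 2 already used up (2/2) -> clipped, no match (matches: 5)
Clipped matches: 5, Candidate length: 10
Precision = 5/10 = 1/2

1/2


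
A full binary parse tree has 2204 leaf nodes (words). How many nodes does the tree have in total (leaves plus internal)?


Leaf nodes (terminals): 2204
Internal nodes = n - 1 = 2204 - 1 = 2203
Total = leaves + internal = 2204 + 2203 = 4407

4407


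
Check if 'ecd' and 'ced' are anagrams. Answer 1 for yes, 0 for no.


Sort characters of 'ecd': 'cde'
Sort characters of 'ced': 'cde'
Sorted forms match -> they ARE anagrams
Result: 1

1


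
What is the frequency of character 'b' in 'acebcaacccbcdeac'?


Scanning 'acebcaacccbcdeac' for 'b':
  Position 3: 'b' -> MATCH (count: 1)
  Position 10: 'b' -> MATCH (count: 2)
Total occurrences of 'b': 2

2


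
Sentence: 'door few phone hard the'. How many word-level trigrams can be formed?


Word trigrams from [5] words:
  Trigram 1: (door few phone)
  Trigram 2: (few phone hard)
  Trigram 3: (phone hard the)
Total word trigrams: 5 - 2 = 3

3


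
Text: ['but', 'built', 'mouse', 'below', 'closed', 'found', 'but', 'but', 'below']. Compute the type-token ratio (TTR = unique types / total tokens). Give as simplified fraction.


Tokens: 9
Unique types: ('below', 'built', 'but', 'closed', 'found', 'mouse') = 6
TTR = 6/9
Simplify: divide both by 3 -> 2/3
TTR = 2/3

2/3


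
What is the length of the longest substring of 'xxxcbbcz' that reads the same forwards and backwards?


Scanning 'xxxcbbcz' for palindromic substrings.
Substring at positions 3-6: 'cbbc'.
Check: reverse('cbbc') = 'cbbc' -> palindrome confirmed.
Neighbouring characters ('x' / 'z') break symmetry, so it cannot extend further.
No longer palindromic substring exists; longest length = 4

4


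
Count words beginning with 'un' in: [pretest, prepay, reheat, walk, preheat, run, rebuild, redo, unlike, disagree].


Checking each word for prefix 'un':
  'pretest' -> no (count: 0)
  'prepay' -> no (count: 0)
  'reheat' -> no (count: 0)
  'walk' -> no (count: 0)
  'preheat' -> no (count: 0)
  'run' -> no (count: 0)
  'rebuild' -> no (count: 0)
  'redo' -> no (count: 0)
  'unlike' -> YES, starts with 'un' (count: 1)
  'disagree' -> no (count: 1)
Total with prefix 'un': 1

1


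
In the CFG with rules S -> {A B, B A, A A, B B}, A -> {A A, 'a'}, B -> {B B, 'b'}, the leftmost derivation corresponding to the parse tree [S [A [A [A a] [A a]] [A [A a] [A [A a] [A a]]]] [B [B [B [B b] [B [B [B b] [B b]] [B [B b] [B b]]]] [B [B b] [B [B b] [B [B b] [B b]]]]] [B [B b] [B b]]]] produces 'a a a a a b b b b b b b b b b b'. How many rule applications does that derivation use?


Every bracketed nonterminal node [X ...] in the tree is produced by exactly one rule application.
Reading the tree off as a leftmost derivation:
  Step 1: S  =>  A B   (applied S -> A B)
  Step 2: A B  =>  A A B   (applied A -> A A)
  Step 3: A A B  =>  A A A B   (applied A -> A A)
  Step 4: A A A B  =>  a A A B   (applied A -> a)
  Step 5: a A A B  =>  a a A B   (applied A -> a)
  Step 6: a a A B  =>  a a A A B   (applied A -> A A)
  Step 7: a a A A B  =>  a a a A B   (applied A -> a)
  Step 8: a a a A B  =>  a a a A A B   (applied A -> A A)
  Step 9: a a a A A B  =>  a a a a A B   (applied A -> a)
  Step 10: a a a a A B  =>  a a a a a B   (applied A -> a)
  Step 11: a a a a a B  =>  a a a a a B B   (applied B -> B B)
  Step 12: a a a a a B B  =>  a a a a a B B B   (applied B -> B B)
  Step 13: a a a a a B B B  =>  a a a a a B B B B   (applied B -> B B)
  Step 14: a a a a a B B B B  =>  a a a a a b B B B   (applied B -> b)
  Step 15: a a a a a b B B B  =>  a a a a a b B B B B   (applied B -> B B)
  Step 16: a a a a a b B B B B  =>  a a a a a b B B B B B   (applied B -> B B)
  Step 17: a a a a a b B B B B B  =>  a a a a a b b B B B B   (applied B -> b)
  Step 18: a a a a a b b B B B B  =>  a a a a a b b b B B B   (applied B -> b)
  Step 19: a a a a a b b b B B B  =>  a a a a a b b b B B B B   (applied B -> B B)
  Step 20: a a a a a b b b B B B B  =>  a a a a a b b b b B B B   (applied B -> b)
  Step 21: a a a a a b b b b B B B  =>  a a a a a b b b b b B B   (applied B -> b)
  Step 22: a a a a a b b b b b B B  =>  a a a a a b b b b b B B B   (applied B -> B B)
  Step 23: a a a a a b b b b b B B B  =>  a a a a a b b b b b b B B   (applied B -> b)
  Step 24: a a a a a b b b b b b B B  =>  a a a a a b b b b b b B B B   (applied B -> B B)
  Step 25: a a a a a b b b b b b B B B  =>  a a a a a b b b b b b b B B   (applied B -> b)
  Step 26: a a a a a b b b b b b b B B  =>  a a a a a b b b b b b b B B B   (applied B -> B B)
  Step 27: a a a a a b b b b b b b B B B  =>  a a a a a b b b b b b b b B B   (applied B -> b)
  Step 28: a a a a a b b b b b b b b B B  =>  a a a a a b b b b b b b b b B   (applied B -> b)
  Step 29: a a a a a b b b b b b b b b B  =>  a a a a a b b b b b b b b b B B   (applied B -> B B)
  Step 30: a a a a a b b b b b b b b b B B  =>  a a a a a b b b b b b b b b b B   (applied B -> b)
  Step 31: a a a a a b b b b b b b b b b B  =>  a a a a a b b b b b b b b b b b   (applied B -> b)
Final yield: a a a a a b b b b b b b b b b b
Total rewrite steps: 31

31


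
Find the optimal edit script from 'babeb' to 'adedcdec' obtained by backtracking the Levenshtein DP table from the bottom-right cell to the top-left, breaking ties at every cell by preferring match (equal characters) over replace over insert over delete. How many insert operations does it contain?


Edit distance = 7. Backtracking from cell (5, 8) with preference match > replace > insert > delete,
then listing the resulting alignment 'babeb' -> 'adedcdec' left to right:
  Step 1: insert 'a' [insertion #1]
  Step 2: insert 'd' [insertion #2]
  Step 3: insert 'e' [insertion #3]
  Step 4: replace b->d
  Step 5: replace a->c
  Step 6: replace b->d
  Step 7: keep 'e'
  Step 8: replace b->c
Total insertions: 3

3


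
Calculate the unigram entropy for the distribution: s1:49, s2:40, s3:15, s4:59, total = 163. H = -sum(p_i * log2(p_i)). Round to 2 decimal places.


Computing entropy H = -sum(p_i * log2(p_i)):
  s1: p = 49/163 = 0.3006, -p*log2(p) = 0.5213
  s2: p = 40/163 = 0.2454, -p*log2(p) = 0.4974
  s3: p = 15/163 = 0.0920, -p*log2(p) = 0.3167
  s4: p = 59/163 = 0.3620, -p*log2(p) = 0.5307
H = sum of terms = 1.8661
Rounded to 2 decimals: 1.87

1.87


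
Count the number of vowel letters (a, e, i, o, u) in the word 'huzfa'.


Scanning each character of 'huzfa':
  Position 1: 'h' -> consonant (running count: 0)
  Position 2: 'u' -> vowel (running count: 1)
  Position 3: 'z' -> consonant (running count: 1)
  Position 4: 'f' -> consonant (running count: 1)
  Position 5: 'a' -> vowel (running count: 2)
Total vowels: 2

2


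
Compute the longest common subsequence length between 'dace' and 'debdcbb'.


DP table for LCS of 'dace' and 'debdcbb':
       d  e  b  d  c  b  b
    0  0  0  0  0  0  0  0
  d 0  1  1  1  1  1  1  1
  a 0  1  1  1  1  1  1  1
  c 0  1  1  1  1  2  2  2
  e 0  1  2  2  2  2  2  2
LCS: 'dc'
LCS length = 2

2


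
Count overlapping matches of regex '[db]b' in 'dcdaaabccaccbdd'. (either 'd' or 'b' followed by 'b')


Pattern: [db]b means either 'd' or 'b' followed by 'b'.
Scanning 'dcdaaabccaccbdd' position-by-position:
  Pos 0: window 'dc' -> no
  Pos 1: window 'cd' -> no
  Pos 2: window 'da' -> no
  Pos 3: window 'aa' -> no
  Pos 4: window 'aa' -> no
  Pos 5: window 'ab' -> no
  Pos 6: window 'bc' -> no
  Pos 7: window 'cc' -> no
  Pos 8: window 'ca' -> no
  Pos 9: window 'ac' -> no
  Pos 10: window 'cc' -> no
  Pos 11: window 'cb' -> no
  Pos 12: window 'bd' -> no
  Pos 13: window 'dd' -> no
  Pos 14: window 'd' -> no
Total matches: 0

0


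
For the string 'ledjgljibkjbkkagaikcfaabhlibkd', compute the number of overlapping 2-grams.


String 'ledjgljibkjbkkagaikcfaabhlibkd' has length L = 30.
Number of overlapping n-grams = L - n + 1
Substituting: 30 - 2 + 1 = 29

29


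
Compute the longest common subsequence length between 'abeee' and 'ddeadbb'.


DP table for LCS of 'abeee' and 'ddeadbb':
       d  d  e  a  d  b  b
    0  0  0  0  0  0  0  0
  a 0  0  0  0  1  1  1  1
  b 0  0  0  0  1  1  2  2
  e 0  0  0  1  1  1  2  2
  e 0  0  0  1  1  1  2  2
  e 0  0  0  1  1  1  2  2
LCS: 'ab'
LCS length = 2

2


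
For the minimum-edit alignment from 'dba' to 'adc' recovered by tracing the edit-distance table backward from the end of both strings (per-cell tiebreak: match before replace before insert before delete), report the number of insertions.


Edit distance = 3. Backtracking from cell (3, 3) with preference match > replace > insert > delete,
then listing the resulting alignment 'dba' -> 'adc' left to right:
  Step 1: replace d->a
  Step 2: replace b->d
  Step 3: replace a->c
Total insertions: 0

0


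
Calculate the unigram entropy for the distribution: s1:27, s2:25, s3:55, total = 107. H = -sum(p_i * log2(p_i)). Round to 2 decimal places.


Computing entropy H = -sum(p_i * log2(p_i)):
  s1: p = 27/107 = 0.2523, -p*log2(p) = 0.5013
  s2: p = 25/107 = 0.2336, -p*log2(p) = 0.4901
  s3: p = 55/107 = 0.5140, -p*log2(p) = 0.4935
H = sum of terms = 1.4849
Rounded to 2 decimals: 1.48

1.48


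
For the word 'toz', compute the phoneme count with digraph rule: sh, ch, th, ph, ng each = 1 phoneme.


Parsing 'toz' greedily, digraphs first:
  't' -> consonant phoneme (phonemes so far: 1)
  'o' -> vowel phoneme (phonemes so far: 2)
  'z' -> consonant phoneme (phonemes so far: 3)
Total phonemes: 3

3


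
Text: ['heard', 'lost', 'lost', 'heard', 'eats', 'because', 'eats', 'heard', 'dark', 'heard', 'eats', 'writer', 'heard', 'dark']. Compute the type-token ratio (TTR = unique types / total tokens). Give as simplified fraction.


Tokens: 14
Unique types: ('because', 'dark', 'eats', 'heard', 'lost', 'writer') = 6
TTR = 6/14
Simplify: divide both by 2 -> 3/7
TTR = 3/7

3/7


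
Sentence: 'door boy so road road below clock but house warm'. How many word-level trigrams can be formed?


Word trigrams from [10] words:
  Trigram 1: (door boy so)
  Trigram 2: (boy so road)
  Trigram 3: (so road road)
  Trigram 4: (road road below)
  Trigram 5: (road below clock)
  Trigram 6: (below clock but)
  Trigram 7: (clock but house)
  Trigram 8: (but house warm)
Total word trigrams: 10 - 2 = 8

8


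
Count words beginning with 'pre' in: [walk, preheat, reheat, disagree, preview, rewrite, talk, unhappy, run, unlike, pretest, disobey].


Checking each word for prefix 'pre':
  'walk' -> no (count: 0)
  'preheat' -> YES, starts with 'pre' (count: 1)
  'reheat' -> no (count: 1)
  'disagree' -> no (count: 1)
  'preview' -> YES, starts with 'pre' (count: 2)
  'rewrite' -> no (count: 2)
  'talk' -> no (count: 2)
  'unhappy' -> no (count: 2)
  'run' -> no (count: 2)
  'unlike' -> no (count: 2)
  'pretest' -> YES, starts with 'pre' (count: 3)
  'disobey' -> no (count: 3)
Total with prefix 'pre': 3

3


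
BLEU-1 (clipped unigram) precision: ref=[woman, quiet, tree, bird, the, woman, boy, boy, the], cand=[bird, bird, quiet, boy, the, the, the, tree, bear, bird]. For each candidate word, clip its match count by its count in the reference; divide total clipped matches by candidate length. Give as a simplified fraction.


Reference word counts: {'bird': 1, 'boy': 2, 'quiet': 1, 'the': 2, 'tree': 1, 'woman': 2}
Checking each candidate word (with clipping):
  'bird' -> in reference (ref count 1, used 1/1) -> match (matches: 1)
  'bird' -> ref count 1 already used up (1/1) -> clipped, no match (matches: 1)
  'quiet' -> in reference (ref count 1, used 1/1) -> match (matches: 2)
  'boy' -> in reference (ref count 2, used 1/2) -> match (matches: 3)
  'the' -> in reference (ref count 2, used 1/2) -> match (matches: 4)
  'the' -> in reference (ref count 2, used 2/2) -> match (matches: 5)
  'the' -> ref count 2 already used up (2/2) -> clipped, no match (matches: 5)
  'tree' -> in reference (ref count 1, used 1/1) -> match (matches: 6)
  'bear' -> not in reference -> no match (matches: 6)
  'bird' -> ref count 1 already used up (1/1) -> clipped, no match (matches: 6)
Clipped matches: 6, Candidate length: 10
Precision = 6/10 = 3/5

3/5


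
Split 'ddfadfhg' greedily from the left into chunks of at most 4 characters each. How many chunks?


'ddfadfhg' has 8 characters.
Chunking with max size 4:
  Chunk 1: 'ddfa' (positions 0-3)
  Chunk 2: 'dfhg' (positions 4-7)
Total chunks: ceil(8 / 4) = 2

2


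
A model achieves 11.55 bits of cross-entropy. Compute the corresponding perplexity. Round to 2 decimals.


Perplexity formula: PP = 2^H
H = 11.55
PP = 2^11.55
Decompose: 2^11.55 = 2^11 * 2^0.55
2^11 = 2048, 2^0.55 ~ 1.4640857
PP ~ 2048 * 1.4640857 = 2998.4475136
Rounded to 2 decimals: 2998.45

2998.45


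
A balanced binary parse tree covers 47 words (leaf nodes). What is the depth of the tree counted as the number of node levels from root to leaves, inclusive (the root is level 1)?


In a balanced binary tree with n leaves the deepest leaf is ceil(log2(n)) edges below the root,
so counting node levels inclusive of root and leaves gives ceil(log2(n)) + 1 levels.
log2(47) = 5.5546
ceil(5.5546) = 6
levels = 6 + 1 = 7

7


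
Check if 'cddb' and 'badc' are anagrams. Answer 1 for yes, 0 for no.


Sort characters of 'cddb': 'bcdd'
Sort characters of 'badc': 'abcd'
Sorted forms differ -> they are NOT anagrams
Result: 0

0


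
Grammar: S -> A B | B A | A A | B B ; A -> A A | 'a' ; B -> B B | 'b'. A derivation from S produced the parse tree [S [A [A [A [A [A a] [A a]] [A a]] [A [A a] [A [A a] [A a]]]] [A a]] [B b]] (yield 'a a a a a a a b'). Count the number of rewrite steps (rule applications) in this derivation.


Every bracketed nonterminal node [X ...] in the tree is produced by exactly one rule application.
Reading the tree off as a leftmost derivation:
  Step 1: S  =>  A B   (applied S -> A B)
  Step 2: A B  =>  A A B   (applied A -> A A)
  Step 3: A A B  =>  A A A B   (applied A -> A A)
  Step 4: A A A B  =>  A A A A B   (applied A -> A A)
  Step 5: A A A A B  =>  A A A A A B   (applied A -> A A)
  Step 6: A A A A A B  =>  a A A A A B   (applied A -> a)
  Step 7: a A A A A B  =>  a a A A A B   (applied A -> a)
  Step 8: a a A A A B  =>  a a a A A B   (applied A -> a)
  Step 9: a a a A A B  =>  a a a A A A B   (applied A -> A A)
  Step 10: a a a A A A B  =>  a a a a A A B   (applied A -> a)
  Step 11: a a a a A A B  =>  a a a a A A A B   (applied A -> A A)
  Step 12: a a a a A A A B  =>  a a a a a A A B   (applied A -> a)
  Step 13: a a a a a A A B  =>  a a a a a a A B   (applied A -> a)
  Step 14: a a a a a a A B  =>  a a a a a a a B   (applied A -> a)
  Step 15: a a a a a a a B  =>  a a a a a a a b   (applied B -> b)
Final yield: a a a a a a a b
Total rewrite steps: 15

15


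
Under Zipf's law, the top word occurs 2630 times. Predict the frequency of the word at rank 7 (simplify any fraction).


Zipf's law: freq(rank) = f1 / rank
f1 = 2630, rank = 7
freq = 2630 / 7
GCD(2630, 7) = 1
Simplified: 2630/7

2630/7


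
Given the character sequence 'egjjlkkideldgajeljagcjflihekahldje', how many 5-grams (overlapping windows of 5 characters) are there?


String 'egjjlkkideldgajeljagcjflihekahldje' has length L = 34.
Number of overlapping n-grams = L - n + 1
Substituting: 34 - 5 + 1 = 30

30


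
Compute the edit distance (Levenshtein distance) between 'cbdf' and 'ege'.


Building DP table for s1='cbdf' (len 4) and s2='ege' (len 3):
       e  g  e
    0  1  2  3
  c 1  1  2  3
  b 2  2  2  3
  d 3  3  3  3
  f 4  4  4  4
Edit distance = dp[4][3] = 4

4


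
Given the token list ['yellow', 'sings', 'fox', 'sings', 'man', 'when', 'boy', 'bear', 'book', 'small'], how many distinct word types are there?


Listing all tokens and tracking unique types:
  Token 1: 'yellow' -> NEW (unique so far: 1)
  Token 2: 'sings' -> NEW (unique so far: 2)
  Token 3: 'fox' -> NEW (unique so far: 3)
  Token 4: 'sings' -> duplicate (unique so far: 3)
  Token 5: 'man' -> NEW (unique so far: 4)
  Token 6: 'when' -> NEW (unique so far: 5)
  Token 7: 'boy' -> NEW (unique so far: 6)
  Token 8: 'bear' -> NEW (unique so far: 7)
  Token 9: 'book' -> NEW (unique so far: 8)
  Token 10: 'small' -> NEW (unique so far: 9)
Unique types: ('bear', 'book', 'boy', 'fox', 'man', 'sings', 'small', 'when', 'yellow')
Vocabulary size: 9

9


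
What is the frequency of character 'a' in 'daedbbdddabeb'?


Scanning 'daedbbdddabeb' for 'a':
  Position 1: 'a' -> MATCH (count: 1)
  Position 9: 'a' -> MATCH (count: 2)
Total occurrences of 'a': 2

2


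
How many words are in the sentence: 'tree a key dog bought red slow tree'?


Counting words by splitting on spaces:
  Word 1: 'tree'
  Word 2: 'a'
  Word 3: 'key'
  Word 4: 'dog'
  Word 5: 'bought'
  Word 6: 'red'
  Word 7: 'slow'
  Word 8: 'tree'
Total words: 8

8


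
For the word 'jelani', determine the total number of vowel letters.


Scanning each character of 'jelani':
  Position 1: 'j' -> consonant (running count: 0)
  Position 2: 'e' -> vowel (running count: 1)
  Position 3: 'l' -> consonant (running count: 1)
  Position 4: 'a' -> vowel (running count: 2)
  Position 5: 'n' -> consonant (running count: 2)
  Position 6: 'i' -> vowel (running count: 3)
Total vowels: 3

3


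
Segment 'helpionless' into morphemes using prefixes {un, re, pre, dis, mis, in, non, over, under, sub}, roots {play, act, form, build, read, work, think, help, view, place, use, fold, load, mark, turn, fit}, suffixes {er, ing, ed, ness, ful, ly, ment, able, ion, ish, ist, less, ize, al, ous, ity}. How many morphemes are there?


Segmenting 'helpionless' against the inventory:
  'help' -> root (morpheme 1)
  'ion' -> suffix (morpheme 2)
  'less' -> suffix (morpheme 3)
Total morphemes: 3

3


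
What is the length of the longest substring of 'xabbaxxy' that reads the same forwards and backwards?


Scanning 'xabbaxxy' for palindromic substrings.
Substring at positions 0-5: 'xabbax'.
Check: reverse('xabbax') = 'xabbax' -> palindrome confirmed.
Neighbouring characters ('-' / 'x') break symmetry, so it cannot extend further.
No longer palindromic substring exists; longest length = 6

6


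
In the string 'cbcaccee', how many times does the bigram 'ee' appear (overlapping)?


Scanning 'cbcaccee' for bigram 'ee':
  Position 0: 'cb' -> no
  Position 1: 'bc' -> no
  Position 2: 'ca' -> no
  Position 3: 'ac' -> no
  Position 4: 'cc' -> no
  Position 5: 'ce' -> no
  Position 6: 'ee' -> MATCH
Total matches: 1

1


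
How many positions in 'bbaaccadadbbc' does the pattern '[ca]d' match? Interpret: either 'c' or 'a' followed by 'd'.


Pattern: [ca]d means either 'c' or 'a' followed by 'd'.
Scanning 'bbaaccadadbbc' position-by-position:
  Pos 0: window 'bb' -> no
  Pos 1: window 'ba' -> no
  Pos 2: window 'aa' -> no
  Pos 3: window 'ac' -> no
  Pos 4: window 'cc' -> no
  Pos 5: window 'ca' -> no
  Pos 6: window 'ad' -> MATCH
  Pos 7: window 'da' -> no
  Pos 8: window 'ad' -> MATCH
  Pos 9: window 'db' -> no
  Pos 10: window 'bb' -> no
  Pos 11: window 'bc' -> no
  Pos 12: window 'c' -> no
Total matches: 2

2


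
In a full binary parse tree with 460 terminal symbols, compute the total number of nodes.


Leaf nodes (terminals): 460
Internal nodes = n - 1 = 460 - 1 = 459
Total = leaves + internal = 460 + 459 = 919

919


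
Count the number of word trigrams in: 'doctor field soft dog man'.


Word trigrams from [5] words:
  Trigram 1: (doctor field soft)
  Trigram 2: (field soft dog)
  Trigram 3: (soft dog man)
Total word trigrams: 5 - 2 = 3

3


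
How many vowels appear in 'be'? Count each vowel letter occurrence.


Scanning each character of 'be':
  Position 1: 'b' -> consonant (running count: 0)
  Position 2: 'e' -> vowel (running count: 1)
Total vowels: 1

1


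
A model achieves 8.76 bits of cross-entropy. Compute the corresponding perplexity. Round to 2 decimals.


Perplexity formula: PP = 2^H
H = 8.76
PP = 2^8.76
Decompose: 2^8.76 = 2^8 * 2^0.76
2^8 = 256, 2^0.76 ~ 1.6934906
PP ~ 256 * 1.6934906 = 433.5335936
Rounded to 2 decimals: 433.53

433.53


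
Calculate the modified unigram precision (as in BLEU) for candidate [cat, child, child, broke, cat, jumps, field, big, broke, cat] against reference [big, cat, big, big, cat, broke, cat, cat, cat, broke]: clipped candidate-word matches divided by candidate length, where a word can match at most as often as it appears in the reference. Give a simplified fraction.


Reference word counts: {'big': 3, 'broke': 2, 'cat': 5}
Checking each candidate word (with clipping):
  'cat' -> in reference (ref count 5, used 1/5) -> match (matches: 1)
  'child' -> not in reference -> no match (matches: 1)
  'child' -> not in reference -> no match (matches: 1)
  'broke' -> in reference (ref count 2, used 1/2) -> match (matches: 2)
  'cat' -> in reference (ref count 5, used 2/5) -> match (matches: 3)
  'jumps' -> not in reference -> no match (matches: 3)
  'field' -> not in reference -> no match (matches: 3)
  'big' -> in reference (ref count 3, used 1/3) -> match (matches: 4)
  'broke' -> in reference (ref count 2, used 2/2) -> match (matches: 5)
  'cat' -> in reference (ref count 5, used 3/5) -> match (matches: 6)
Clipped matches: 6, Candidate length: 10
Precision = 6/10 = 3/5

3/5


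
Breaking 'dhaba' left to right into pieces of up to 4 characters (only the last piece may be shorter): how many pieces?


'dhaba' has 5 characters.
Chunking with max size 4:
  Chunk 1: 'dhab' (positions 0-3)
  Chunk 2: 'a' (positions 4-4)
Total chunks: ceil(5 / 4) = 2

2


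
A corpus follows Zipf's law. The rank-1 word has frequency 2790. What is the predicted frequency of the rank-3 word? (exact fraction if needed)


Zipf's law: freq(rank) = f1 / rank
f1 = 2790, rank = 3
freq = 2790 / 3
= 930

930


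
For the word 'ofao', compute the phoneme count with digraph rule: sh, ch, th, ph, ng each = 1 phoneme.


Parsing 'ofao' greedily, digraphs first:
  'o' -> vowel phoneme (phonemes so far: 1)
  'f' -> consonant phoneme (phonemes so far: 2)
  'a' -> vowel phoneme (phonemes so far: 3)
  'o' -> vowel phoneme (phonemes so far: 4)
Total phonemes: 4

4


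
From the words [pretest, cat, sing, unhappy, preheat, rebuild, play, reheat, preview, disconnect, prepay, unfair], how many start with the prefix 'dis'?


Checking each word for prefix 'dis':
  'pretest' -> no (count: 0)
  'cat' -> no (count: 0)
  'sing' -> no (count: 0)
  'unhappy' -> no (count: 0)
  'preheat' -> no (count: 0)
  'rebuild' -> no (count: 0)
  'play' -> no (count: 0)
  'reheat' -> no (count: 0)
  'preview' -> no (count: 0)
  'disconnect' -> YES, starts with 'dis' (count: 1)
  'prepay' -> no (count: 1)
  'unfair' -> no (count: 1)
Total with prefix 'dis': 1

1


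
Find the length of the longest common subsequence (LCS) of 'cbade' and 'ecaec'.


DP table for LCS of 'cbade' and 'ecaec':
       e  c  a  e  c
    0  0  0  0  0  0
  c 0  0  1  1  1  1
  b 0  0  1  1  1  1
  a 0  0  1  2  2  2
  d 0  0  1  2  2  2
  e 0  1  1  2  3  3
LCS: 'cae'
LCS length = 3

3


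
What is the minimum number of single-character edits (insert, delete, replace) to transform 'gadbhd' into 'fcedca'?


Building DP table for s1='gadbhd' (len 6) and s2='fcedca' (len 6):
       f  c  e  d  c  a
    0  1  2  3  4  5  6
  g 1  1  2  3  4  5  6
  a 2  2  2  3  4  5  5
  d 3  3  3  3  3  4  5
  b 4  4  4  4  4  4  5
  h 5  5  5  5  5  5  5
  d 6  6  6  6  5  6  6
Edit distance = dp[6][6] = 6

6


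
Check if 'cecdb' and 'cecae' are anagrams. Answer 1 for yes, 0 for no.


Sort characters of 'cecdb': 'bccde'
Sort characters of 'cecae': 'accee'
Sorted forms differ -> they are NOT anagrams
Result: 0

0


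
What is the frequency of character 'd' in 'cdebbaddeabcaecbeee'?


Scanning 'cdebbaddeabcaecbeee' for 'd':
  Position 1: 'd' -> MATCH (count: 1)
  Position 6: 'd' -> MATCH (count: 2)
  Position 7: 'd' -> MATCH (count: 3)
Total occurrences of 'd': 3

3


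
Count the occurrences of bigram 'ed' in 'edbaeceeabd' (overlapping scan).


Scanning 'edbaeceeabd' for bigram 'ed':
  Position 0: 'ed' -> MATCH
  Position 1: 'db' -> no
  Position 2: 'ba' -> no
  Position 3: 'ae' -> no
  Position 4: 'ec' -> no
  Position 5: 'ce' -> no
  Position 6: 'ee' -> no
  Position 7: 'ea' -> no
  Position 8: 'ab' -> no
  Position 9: 'bd' -> no
Total matches: 1

1


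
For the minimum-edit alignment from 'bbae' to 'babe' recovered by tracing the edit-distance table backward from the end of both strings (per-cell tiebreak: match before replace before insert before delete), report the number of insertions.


Edit distance = 2. Backtracking from cell (4, 4) with preference match > replace > insert > delete,
then listing the resulting alignment 'bbae' -> 'babe' left to right:
  Step 1: keep 'b'
  Step 2: replace b->a
  Step 3: replace a->b
  Step 4: keep 'e'
Total insertions: 0

0


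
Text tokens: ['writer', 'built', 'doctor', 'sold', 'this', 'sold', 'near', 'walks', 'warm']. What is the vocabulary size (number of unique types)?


Listing all tokens and tracking unique types:
  Token 1: 'writer' -> NEW (unique so far: 1)
  Token 2: 'built' -> NEW (unique so far: 2)
  Token 3: 'doctor' -> NEW (unique so far: 3)
  Token 4: 'sold' -> NEW (unique so far: 4)
  Token 5: 'this' -> NEW (unique so far: 5)
  Token 6: 'sold' -> duplicate (unique so far: 5)
  Token 7: 'near' -> NEW (unique so far: 6)
  Token 8: 'walks' -> NEW (unique so far: 7)
  Token 9: 'warm' -> NEW (unique so far: 8)
Unique types: ('built', 'doctor', 'near', 'sold', 'this', 'walks', 'warm', 'writer')
Vocabulary size: 8

8


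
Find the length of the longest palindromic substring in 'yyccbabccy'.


Scanning 'yyccbabccy' for palindromic substrings.
Substring at positions 1-9: 'yccbabccy'.
Check: reverse('yccbabccy') = 'yccbabccy' -> palindrome confirmed.
Neighbouring characters ('y' / '-') break symmetry, so it cannot extend further.
No longer palindromic substring exists; longest length = 9

9


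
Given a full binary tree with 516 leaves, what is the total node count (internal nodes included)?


Leaf nodes (terminals): 516
Internal nodes = n - 1 = 516 - 1 = 515
Total = leaves + internal = 516 + 515 = 1031

1031


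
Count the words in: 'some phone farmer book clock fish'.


Counting words by splitting on spaces:
  Word 1: 'some'
  Word 2: 'phone'
  Word 3: 'farmer'
  Word 4: 'book'
  Word 5: 'clock'
  Word 6: 'fish'
Total words: 6

6


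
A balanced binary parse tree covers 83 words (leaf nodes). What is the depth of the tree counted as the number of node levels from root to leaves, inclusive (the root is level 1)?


In a balanced binary tree with n leaves the deepest leaf is ceil(log2(n)) edges below the root,
so counting node levels inclusive of root and leaves gives ceil(log2(n)) + 1 levels.
log2(83) = 6.3750
ceil(6.3750) = 7
levels = 7 + 1 = 8

8


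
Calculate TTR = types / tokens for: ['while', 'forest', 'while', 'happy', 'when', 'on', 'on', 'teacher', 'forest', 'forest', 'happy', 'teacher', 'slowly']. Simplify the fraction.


Tokens: 13
Unique types: ('forest', 'happy', 'on', 'slowly', 'teacher', 'when', 'while') = 7
TTR = 7/13
Already in lowest terms.

7/13


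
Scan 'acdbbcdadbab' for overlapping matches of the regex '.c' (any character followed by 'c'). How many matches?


Pattern: .c means any character followed by 'c'.
Scanning 'acdbbcdadbab' position-by-position:
  Pos 0: window 'ac' -> MATCH
  Pos 1: window 'cd' -> no
  Pos 2: window 'db' -> no
  Pos 3: window 'bb' -> no
  Pos 4: window 'bc' -> MATCH
  Pos 5: window 'cd' -> no
  Pos 6: window 'da' -> no
  Pos 7: window 'ad' -> no
  Pos 8: window 'db' -> no
  Pos 9: window 'ba' -> no
  Pos 10: window 'ab' -> no
  Pos 11: window 'b' -> no
Total matches: 2

2


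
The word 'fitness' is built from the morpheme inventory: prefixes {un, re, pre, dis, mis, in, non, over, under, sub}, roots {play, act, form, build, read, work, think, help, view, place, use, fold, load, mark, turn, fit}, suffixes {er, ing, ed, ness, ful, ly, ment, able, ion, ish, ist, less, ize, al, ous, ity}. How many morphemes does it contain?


Segmenting 'fitness' against the inventory:
  'fit' -> root (morpheme 1)
  'ness' -> suffix (morpheme 2)
Total morphemes: 2

2


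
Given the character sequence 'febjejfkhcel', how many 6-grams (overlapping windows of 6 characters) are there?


String 'febjejfkhcel' has length L = 12.
Number of overlapping n-grams = L - n + 1
Substituting: 12 - 6 + 1 = 7

7


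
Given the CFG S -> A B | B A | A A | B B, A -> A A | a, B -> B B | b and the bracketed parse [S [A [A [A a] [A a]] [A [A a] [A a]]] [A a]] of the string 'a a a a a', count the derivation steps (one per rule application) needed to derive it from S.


Every bracketed nonterminal node [X ...] in the tree is produced by exactly one rule application.
Reading the tree off as a leftmost derivation:
  Step 1: S  =>  A A   (applied S -> A A)
  Step 2: A A  =>  A A A   (applied A -> A A)
  Step 3: A A A  =>  A A A A   (applied A -> A A)
  Step 4: A A A A  =>  a A A A   (applied A -> a)
  Step 5: a A A A  =>  a a A A   (applied A -> a)
  Step 6: a a A A  =>  a a A A A   (applied A -> A A)
  Step 7: a a A A A  =>  a a a A A   (applied A -> a)
  Step 8: a a a A A  =>  a a a a A   (applied A -> a)
  Step 9: a a a a A  =>  a a a a a   (applied A -> a)
Final yield: a a a a a
Total rewrite steps: 9

9


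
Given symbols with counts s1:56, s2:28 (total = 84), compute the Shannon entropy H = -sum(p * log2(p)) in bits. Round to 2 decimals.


Computing entropy H = -sum(p_i * log2(p_i)):
  s1: p = 56/84 = 0.6667, -p*log2(p) = 0.3900
  s2: p = 28/84 = 0.3333, -p*log2(p) = 0.5283
H = sum of terms = 0.9183
Rounded to 2 decimals: 0.92

0.92


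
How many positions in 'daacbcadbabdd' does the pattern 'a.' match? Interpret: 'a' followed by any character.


Pattern: a. means 'a' followed by any character.
Scanning 'daacbcadbabdd' position-by-position:
  Pos 0: window 'da' -> no
  Pos 1: window 'aa' -> MATCH
  Pos 2: window 'ac' -> MATCH
  Pos 3: window 'cb' -> no
  Pos 4: window 'bc' -> no
  Pos 5: window 'ca' -> no
  Pos 6: window 'ad' -> MATCH
  Pos 7: window 'db' -> no
  Pos 8: window 'ba' -> no
  Pos 9: window 'ab' -> MATCH
  Pos 10: window 'bd' -> no
  Pos 11: window 'dd' -> no
  Pos 12: window 'd' -> no
Total matches: 4

4


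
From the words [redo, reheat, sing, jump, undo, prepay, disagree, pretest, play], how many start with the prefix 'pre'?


Checking each word for prefix 'pre':
  'redo' -> no (count: 0)
  'reheat' -> no (count: 0)
  'sing' -> no (count: 0)
  'jump' -> no (count: 0)
  'undo' -> no (count: 0)
  'prepay' -> YES, starts with 'pre' (count: 1)
  'disagree' -> no (count: 1)
  'pretest' -> YES, starts with 'pre' (count: 2)
  'play' -> no (count: 2)
Total with prefix 'pre': 2

2


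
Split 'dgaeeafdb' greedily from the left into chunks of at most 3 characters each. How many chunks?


'dgaeeafdb' has 9 characters.
Chunking with max size 3:
  Chunk 1: 'dga' (positions 0-2)
  Chunk 2: 'eea' (positions 3-5)
  Chunk 3: 'fdb' (positions 6-8)
Total chunks: ceil(9 / 3) = 3

3


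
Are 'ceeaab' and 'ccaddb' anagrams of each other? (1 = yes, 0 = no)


Sort characters of 'ceeaab': 'aabcee'
Sort characters of 'ccaddb': 'abccdd'
Sorted forms differ -> they are NOT anagrams
Result: 0

0


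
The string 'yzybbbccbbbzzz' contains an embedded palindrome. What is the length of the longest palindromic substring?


Scanning 'yzybbbccbbbzzz' for palindromic substrings.
Substring at positions 3-10: 'bbbccbbb'.
Check: reverse('bbbccbbb') = 'bbbccbbb' -> palindrome confirmed.
Neighbouring characters ('y' / 'z') break symmetry, so it cannot extend further.
No longer palindromic substring exists; longest length = 8

8


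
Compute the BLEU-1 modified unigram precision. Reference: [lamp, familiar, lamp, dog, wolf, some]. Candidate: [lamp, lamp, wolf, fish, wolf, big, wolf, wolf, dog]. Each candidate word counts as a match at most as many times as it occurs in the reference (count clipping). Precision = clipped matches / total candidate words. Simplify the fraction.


Reference word counts: {'dog': 1, 'familiar': 1, 'lamp': 2, 'some': 1, 'wolf': 1}
Checking each candidate word (with clipping):
  'lamp' -> in reference (ref count 2, used 1/2) -> match (matches: 1)
  'lamp' -> in reference (ref count 2, used 2/2) -> match (matches: 2)
  'wolf' -> in reference (ref count 1, used 1/1) -> match (matches: 3)
  'fish' -> not in reference -> no match (matches: 3)
  'wolf' -> ref count 1 already used up (1/1) -> clipped, no match (matches: 3)
  'big' -> not in reference -> no match (matches: 3)
  'wolf' -> ref count 1 already used up (1/1) -> clipped, no match (matches: 3)
  'wolf' -> ref count 1 already used up (1/1) -> clipped, no match (matches: 3)
  'dog' -> in reference (ref count 1, used 1/1) -> match (matches: 4)
Clipped matches: 4, Candidate length: 9
Precision = 4/9

4/9


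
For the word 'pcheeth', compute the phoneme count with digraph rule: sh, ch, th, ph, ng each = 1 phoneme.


Parsing 'pcheeth' greedily, digraphs first:
  'p' -> consonant phoneme (phonemes so far: 1)
  'ch' -> digraph (1 consonant phoneme) (phonemes so far: 2)
  'e' -> vowel phoneme (phonemes so far: 3)
  'e' -> vowel phoneme (phonemes so far: 4)
  'th' -> digraph (1 consonant phoneme) (phonemes so far: 5)
Total phonemes: 5

5


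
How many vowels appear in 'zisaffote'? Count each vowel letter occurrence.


Scanning each character of 'zisaffote':
  Position 1: 'z' -> consonant (running count: 0)
  Position 2: 'i' -> vowel (running count: 1)
  Position 3: 's' -> consonant (running count: 1)
  Position 4: 'a' -> vowel (running count: 2)
  Position 5: 'f' -> consonant (running count: 2)
  Position 6: 'f' -> consonant (running count: 2)
  Position 7: 'o' -> vowel (running count: 3)
  Position 8: 't' -> consonant (running count: 3)
  Position 9: 'e' -> vowel (running count: 4)
Total vowels: 4

4


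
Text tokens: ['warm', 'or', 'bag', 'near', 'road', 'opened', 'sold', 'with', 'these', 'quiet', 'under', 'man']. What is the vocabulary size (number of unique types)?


Listing all tokens and tracking unique types:
  Token 1: 'warm' -> NEW (unique so far: 1)
  Token 2: 'or' -> NEW (unique so far: 2)
  Token 3: 'bag' -> NEW (unique so far: 3)
  Token 4: 'near' -> NEW (unique so far: 4)
  Token 5: 'road' -> NEW (unique so far: 5)
  Token 6: 'opened' -> NEW (unique so far: 6)
  Token 7: 'sold' -> NEW (unique so far: 7)
  Token 8: 'with' -> NEW (unique so far: 8)
  Token 9: 'these' -> NEW (unique so far: 9)
  Token 10: 'quiet' -> NEW (unique so far: 10)
  Token 11: 'under' -> NEW (unique so far: 11)
  Token 12: 'man' -> NEW (unique so far: 12)
Unique types: ('bag', 'man', 'near', 'opened', 'or', 'quiet', 'road', 'sold', 'these', 'under', 'warm', 'with')
Vocabulary size: 12

12


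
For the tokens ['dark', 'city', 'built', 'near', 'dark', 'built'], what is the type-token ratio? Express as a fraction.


Tokens: 6
Unique types: ('built', 'city', 'dark', 'near') = 4
TTR = 4/6
Simplify: divide both by 2 -> 2/3
TTR = 2/3

2/3


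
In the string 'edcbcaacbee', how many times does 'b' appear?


Scanning 'edcbcaacbee' for 'b':
  Position 3: 'b' -> MATCH (count: 1)
  Position 8: 'b' -> MATCH (count: 2)
Total occurrences of 'b': 2

2
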